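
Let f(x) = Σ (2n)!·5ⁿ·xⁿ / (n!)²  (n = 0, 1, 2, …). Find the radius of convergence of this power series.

R = 1/20

Ratio test: |a_{n+1}/a_n| = (2n+1)·(2n+2)/(n+1)² · 5 → 20 as n → ∞.
Convergence for |x| · 20 < 1, i.e. |x| < 1/20. So R = 1/20.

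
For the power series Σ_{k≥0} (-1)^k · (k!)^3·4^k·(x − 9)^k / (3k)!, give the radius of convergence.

The ratio of consecutive coefficients is (k+1)³/[(3k+1)·(3k+2)·(3k+3)] · 4 → 4/27.
Thus R = 1/(4/27) = 27/4.

R = 27/4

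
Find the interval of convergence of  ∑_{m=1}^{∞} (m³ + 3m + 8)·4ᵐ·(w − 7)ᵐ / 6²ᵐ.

The ratio of consecutive coefficients is [((m+1)³ + 3(m+1) + 8)/(m³ + 3m + 8)] · 4/36 → 1/9.
The series converges when 1/9 · |w − 7| < 1, giving R = 9.
Check w = 16: the terms have absolute value of order m³, which does not tend to 0, so the series diverges by the divergence test.
When w = -2, the m-th term does not approach 0; divergence by the term test.

(-2, 16)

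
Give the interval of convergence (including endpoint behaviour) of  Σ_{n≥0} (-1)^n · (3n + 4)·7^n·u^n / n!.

Apply the ratio test: |a_{n+1}| / |a_n| = (3(n+1) + 4)/(3n + 4) · 7 · 1/(n+1), which tends to 0 as n → ∞.
Since the limit is 0 < 1 for every u, the series converges on all of ℝ and R = ∞.

(−∞, ∞)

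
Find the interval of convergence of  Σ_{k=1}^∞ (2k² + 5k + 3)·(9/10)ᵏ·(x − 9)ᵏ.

(71/9, 91/9)

Apply the ratio test: |a_{k+1}| / |a_k| = [(2(k+1)² + 5(k+1) + 3)/(2k² + 5k + 3)] · 9/10, which tends to 9/10 as k → ∞.
The series converges when 9/10 · |x − 9| < 1, giving R = 10/9.
Check x = 91/9: the terms do not tend to 0, so the series diverges.
Endpoint x = 71/9: the terms do not tend to 0, so the series diverges.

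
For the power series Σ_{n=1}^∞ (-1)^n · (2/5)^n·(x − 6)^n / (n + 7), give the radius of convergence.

R = 5/2

Ratio test: |a_{n+1}/a_n| = [(n + 7)/((n+1) + 7)] · 2/5 → 2/5 as n → ∞.
The series converges when 2/5 · |x − 6| < 1, giving R = 5/2.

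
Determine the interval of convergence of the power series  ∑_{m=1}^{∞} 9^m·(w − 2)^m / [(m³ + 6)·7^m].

[11/9, 25/9]

The ratio of consecutive coefficients is [(m³ + 6)/((m+1)³ + 6)] · 9/7 → 9/7.
The series converges when 9/7 · |w − 2| < 1, giving R = 7/9.
At w = 25/9: the series is dominated by a constant times Σ 1/m³, which converges (p = 3 > 1).
At w = 11/9: absolute convergence follows by limit comparison with Σ 1/m³.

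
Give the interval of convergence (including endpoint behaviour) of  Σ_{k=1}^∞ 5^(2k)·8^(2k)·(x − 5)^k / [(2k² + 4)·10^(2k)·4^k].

Apply the ratio test: |a_{k+1}| / |a_k| = [(2k² + 4)/(2(k+1)² + 4)] · 25·64/(100·4), which tends to 4 as k → ∞.
Convergence for |x − 5| · 4 < 1, i.e. |x − 5| < 1/4. So R = 1/4.
At x = 21/4: the series is dominated by a constant times Σ 1/k², which converges (p = 2 > 1).
When x = 19/4, the terms are on the order of 1/k², so the series converges absolutely by comparison with the p-series (p = 2 > 1).

[19/4, 21/4]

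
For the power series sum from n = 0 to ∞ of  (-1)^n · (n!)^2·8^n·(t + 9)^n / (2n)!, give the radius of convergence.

By the ratio test, |a_{n+1}/a_n| = (n+1)²/[(2n+1)·(2n+2)] · 8 → 2.
Thus R = 1/(2) = 1/2.

R = 1/2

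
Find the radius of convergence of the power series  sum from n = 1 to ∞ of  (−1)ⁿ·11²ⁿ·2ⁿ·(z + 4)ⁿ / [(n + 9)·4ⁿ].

R = 2/121

Ratio test: |a_{n+1}/a_n| = [(n + 9)/((n+1) + 9)] · 121·2/4 → 121/2 as n → ∞.
Convergence for |z + 4| · 121/2 < 1, i.e. |z + 4| < 2/121. So R = 2/121.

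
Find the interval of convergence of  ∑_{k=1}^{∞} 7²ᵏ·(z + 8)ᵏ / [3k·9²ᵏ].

[-473/49, -311/49)

Apply the ratio test: |a_{k+1}| / |a_k| = [3k/3(k+1)] · 49/81, which tends to 49/81 as k → ∞.
Convergence for |z + 8| · 49/81 < 1, i.e. |z + 8| < 81/49. So R = 81/49.
Check z = -311/49: the terms behave like c/k; limit comparison with the harmonic series gives divergence.
Check z = -473/49: the terms alternate in sign and decrease monotonically to 0 in absolute value (size ~ c/k), so the alternating series test gives convergence.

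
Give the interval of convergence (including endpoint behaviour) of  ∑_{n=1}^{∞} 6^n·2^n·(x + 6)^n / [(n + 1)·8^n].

Apply the ratio test: |a_{n+1}| / |a_n| = [(n + 1)/((n+1) + 1)] · 6·2/8, which tends to 3/2 as n → ∞.
The series converges when 3/2 · |x + 6| < 1, giving R = 2/3.
Check x = -16/3: the terms behave like c/n; limit comparison with the harmonic series gives divergence.
Check x = -20/3: an alternating series whose terms decrease to 0 in absolute value, so it converges by the Leibniz criterion.

[-20/3, -16/3)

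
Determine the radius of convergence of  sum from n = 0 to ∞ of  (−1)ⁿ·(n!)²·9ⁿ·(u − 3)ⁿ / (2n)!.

R = 4/9

Apply the ratio test: |a_{n+1}| / |a_n| = (n+1)²/[(2n+1)·(2n+2)] · 9, which tends to 9/4 as n → ∞.
Thus R = 1/(9/4) = 4/9.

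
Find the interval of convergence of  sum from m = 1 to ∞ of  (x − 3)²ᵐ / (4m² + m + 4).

By the ratio test, |a_{m+1}/a_m| = (4m² + m + 4)/(4(m+1)² + (m+1) + 4) → 1.
Writing y = (x − 3)², the series in y has radius 1, so |x − 3| < √(1) = 1 and R = 1.
At x = 4: absolute convergence follows by limit comparison with Σ 1/m².
Check x = 2: the terms are on the order of 1/m², so the series converges absolutely by comparison with the p-series (p = 2 > 1).

[2, 4]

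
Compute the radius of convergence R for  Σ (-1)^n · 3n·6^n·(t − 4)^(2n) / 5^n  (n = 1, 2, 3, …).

R = √30/6

Apply the ratio test: |a_{n+1}| / |a_n| = [3(n+1)/3n] · 6/5, which tends to 6/5 as n → ∞.
Writing y = (t − 4)², the series in y has radius 5/6, so |t − 4| < √(5/6) and R = √30/6.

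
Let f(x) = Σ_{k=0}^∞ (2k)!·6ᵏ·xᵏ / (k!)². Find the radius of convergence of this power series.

R = 1/24

Ratio test: |a_{k+1}/a_k| = (2k+1)·(2k+2)/(k+1)² · 6 → 24 as k → ∞.
Hence the series converges for |x| < 1/(24) = 1/24, so the radius of convergence is 1/24.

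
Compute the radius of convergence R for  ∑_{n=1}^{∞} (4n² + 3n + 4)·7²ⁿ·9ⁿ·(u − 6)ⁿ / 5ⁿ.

Ratio test: |a_{n+1}/a_n| = [(4(n+1)² + 3(n+1) + 4)/(4n² + 3n + 4)] · 49·9/5 → 441/5 as n → ∞.
The series converges when 441/5 · |u − 6| < 1, giving R = 5/441.

R = 5/441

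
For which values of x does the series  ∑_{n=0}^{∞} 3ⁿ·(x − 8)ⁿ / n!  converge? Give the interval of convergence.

(−∞, ∞)

Ratio test: |a_{n+1}/a_n| = 3 · 1/(n+1) → 0 as n → ∞.
Since the limit is 0 < 1 for every x, the series converges on all of ℝ and R = ∞.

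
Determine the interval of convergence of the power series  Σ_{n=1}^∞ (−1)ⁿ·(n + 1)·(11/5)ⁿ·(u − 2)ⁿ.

The ratio of consecutive coefficients is [((n+1) + 1)/(n + 1)] · 11/5 → 11/5.
Thus R = 1/(11/5) = 5/11.
When u = 27/11, the terms do not tend to 0, so the series diverges.
When u = 17/11, the terms do not tend to 0, so the series diverges.

(17/11, 27/11)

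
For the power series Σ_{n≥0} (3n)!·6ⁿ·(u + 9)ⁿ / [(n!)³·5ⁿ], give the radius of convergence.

R = 5/162

Apply the ratio test: |a_{n+1}| / |a_n| = (3n+1)·(3n+2)·(3n+3)/(n+1)³ · 6/5, which tends to 162/5 as n → ∞.
Hence the series converges for |u + 9| < 1/(162/5) = 5/162, so the radius of convergence is 5/162.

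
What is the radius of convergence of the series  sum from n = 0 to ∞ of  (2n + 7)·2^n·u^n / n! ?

R = ∞

Apply the ratio test: |a_{n+1}| / |a_n| = (2(n+1) + 7)/(2n + 7) · 2 · 1/(n+1), which tends to 0 as n → ∞.
The limit is 0, so the series converges for all u; R = ∞.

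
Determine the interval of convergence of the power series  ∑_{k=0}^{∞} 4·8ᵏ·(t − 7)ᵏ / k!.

(−∞, ∞)

By the ratio test, |a_{k+1}/a_k| = 4/4 · 8 · 1/(k+1) → 0.
The ratio tends to 0 regardless of t, hence R = ∞.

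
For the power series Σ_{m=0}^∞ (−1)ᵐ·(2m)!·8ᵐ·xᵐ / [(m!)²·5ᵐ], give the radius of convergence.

R = 5/32

Ratio test: |a_{m+1}/a_m| = (2m+1)·(2m+2)/(m+1)² · 8/5 → 32/5 as m → ∞.
The series converges when 32/5 · |x| < 1, giving R = 5/32.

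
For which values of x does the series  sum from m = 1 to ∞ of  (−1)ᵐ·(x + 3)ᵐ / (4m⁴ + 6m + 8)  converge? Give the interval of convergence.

[-4, -2]

The ratio of consecutive coefficients is (4m⁴ + 6m + 8)/(4(m+1)⁴ + 6(m+1) + 8) → 1.
So the series converges when |x + 3| < 1 and diverges when |x + 3| > 1; R = 1.
When x = -2, the terms are on the order of 1/m⁴, so the series converges absolutely by comparison with the p-series (p = 4 > 1).
Check x = -4: the series is dominated by a constant times Σ 1/m⁴, which converges (p = 4 > 1).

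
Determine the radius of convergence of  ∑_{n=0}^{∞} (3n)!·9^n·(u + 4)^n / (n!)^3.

R = 1/243

Apply the ratio test: |a_{n+1}| / |a_n| = (3n+1)·(3n+2)·(3n+3)/(n+1)³ · 9, which tends to 243 as n → ∞.
Convergence for |u + 4| · 243 < 1, i.e. |u + 4| < 1/243. So R = 1/243.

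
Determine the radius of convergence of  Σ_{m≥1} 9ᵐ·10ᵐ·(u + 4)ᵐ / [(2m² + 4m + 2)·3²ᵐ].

Apply the ratio test: |a_{m+1}| / |a_m| = [(2m² + 4m + 2)/(2(m+1)² + 4(m+1) + 2)] · 9·10/9, which tends to 10 as m → ∞.
Thus R = 1/(10) = 1/10.

R = 1/10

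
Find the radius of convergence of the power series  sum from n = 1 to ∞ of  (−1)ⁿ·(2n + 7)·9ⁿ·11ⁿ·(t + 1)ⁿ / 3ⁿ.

R = 1/33

By the ratio test, |a_{n+1}/a_n| = [(2(n+1) + 7)/(2n + 7)] · 9·11/3 → 33.
Hence the series converges for |t + 1| < 1/(33) = 1/33, so the radius of convergence is 1/33.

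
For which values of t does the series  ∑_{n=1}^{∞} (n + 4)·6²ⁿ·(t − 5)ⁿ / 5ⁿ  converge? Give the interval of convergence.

(175/36, 185/36)

Ratio test: |a_{n+1}/a_n| = [((n+1) + 4)/(n + 4)] · 36/5 → 36/5 as n → ∞.
The series converges when 36/5 · |t − 5| < 1, giving R = 5/36.
At t = 185/36: the n-th term does not approach 0; divergence by the term test.
When t = 175/36, the terms have absolute value of order n, which does not tend to 0, so the series diverges by the divergence test.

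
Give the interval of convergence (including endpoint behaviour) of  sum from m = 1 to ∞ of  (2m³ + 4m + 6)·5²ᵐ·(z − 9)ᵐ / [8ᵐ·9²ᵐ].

The ratio of consecutive coefficients is [(2(m+1)³ + 4(m+1) + 6)/(2m³ + 4m + 6)] · 25/(8·81) → 25/648.
Convergence for |z − 9| · 25/648 < 1, i.e. |z − 9| < 648/25. So R = 648/25.
When z = 873/25, the m-th term does not approach 0; divergence by the term test.
Check z = -423/25: the m-th term does not approach 0; divergence by the term test.

(-423/25, 873/25)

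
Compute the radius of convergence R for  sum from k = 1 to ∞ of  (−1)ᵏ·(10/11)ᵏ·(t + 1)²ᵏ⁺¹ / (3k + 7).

R = √110/10

Apply the ratio test: |a_{k+1}| / |a_k| = [(3k + 7)/(3(k+1) + 7)] · 10/11, which tends to 10/11 as k → ∞.
Successive powers of (t + 1) differ by 2, so the series converges when |t + 1|² · 10/11 < 1, i.e. |t + 1| < √(11/10). So R = √110/10.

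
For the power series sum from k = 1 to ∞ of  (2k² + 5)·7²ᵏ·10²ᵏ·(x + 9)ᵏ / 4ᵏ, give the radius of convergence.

The ratio of consecutive coefficients is [(2(k+1)² + 5)/(2k² + 5)] · 49·100/4 → 1225.
Convergence for |x + 9| · 1225 < 1, i.e. |x + 9| < 1/1225. So R = 1/1225.

R = 1/1225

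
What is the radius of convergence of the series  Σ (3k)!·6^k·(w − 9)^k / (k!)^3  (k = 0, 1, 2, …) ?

R = 1/162

The ratio of consecutive coefficients is (3k+1)·(3k+2)·(3k+3)/(k+1)³ · 6 → 162.
Convergence for |w − 9| · 162 < 1, i.e. |w − 9| < 1/162. So R = 1/162.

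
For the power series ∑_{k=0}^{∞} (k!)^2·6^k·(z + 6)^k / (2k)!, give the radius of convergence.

By the ratio test, |a_{k+1}/a_k| = (k+1)²/[(2k+1)·(2k+2)] · 6 → 3/2.
The series converges when 3/2 · |z + 6| < 1, giving R = 2/3.

R = 2/3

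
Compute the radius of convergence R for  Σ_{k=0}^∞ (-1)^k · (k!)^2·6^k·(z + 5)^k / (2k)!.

R = 2/3

By the ratio test, |a_{k+1}/a_k| = (k+1)²/[(2k+1)·(2k+2)] · 6 → 3/2.
The series converges when 3/2 · |z + 5| < 1, giving R = 2/3.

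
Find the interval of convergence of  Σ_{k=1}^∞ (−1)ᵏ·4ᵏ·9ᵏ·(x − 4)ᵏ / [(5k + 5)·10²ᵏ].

(11/9, 61/9]

Apply the ratio test: |a_{k+1}| / |a_k| = [(5k + 5)/(5(k+1) + 5)] · 4·9/100, which tends to 9/25 as k → ∞.
The series converges when 9/25 · |x − 4| < 1, giving R = 25/9.
When x = 61/9, convergence follows from the alternating series test (terms decrease monotonically to 0).
Check x = 11/9: the terms behave like c/k; limit comparison with the harmonic series gives divergence.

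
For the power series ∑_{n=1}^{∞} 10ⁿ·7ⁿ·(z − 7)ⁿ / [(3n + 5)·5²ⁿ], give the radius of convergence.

R = 5/14

Apply the ratio test: |a_{n+1}| / |a_n| = [(3n + 5)/(3(n+1) + 5)] · 10·7/25, which tends to 14/5 as n → ∞.
Convergence for |z − 7| · 14/5 < 1, i.e. |z − 7| < 5/14. So R = 5/14.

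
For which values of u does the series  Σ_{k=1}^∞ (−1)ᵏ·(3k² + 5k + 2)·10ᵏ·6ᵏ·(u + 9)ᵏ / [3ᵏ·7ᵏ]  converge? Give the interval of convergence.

(-187/20, -173/20)

By the ratio test, |a_{k+1}/a_k| = [(3(k+1)² + 5(k+1) + 2)/(3k² + 5k + 2)] · 10·6/(3·7) → 20/7.
Hence the series converges for |u + 9| < 1/(20/7) = 7/20, so the radius of convergence is 7/20.
When u = -173/20, the terms have absolute value of order k², which does not tend to 0, so the series diverges by the divergence test.
When u = -187/20, the k-th term does not approach 0; divergence by the term test.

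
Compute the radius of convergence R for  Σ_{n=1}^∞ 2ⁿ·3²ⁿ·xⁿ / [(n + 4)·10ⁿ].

R = 5/9

Apply the ratio test: |a_{n+1}| / |a_n| = [(n + 4)/((n+1) + 4)] · 2·9/10, which tends to 9/5 as n → ∞.
The series converges when 9/5 · |x| < 1, giving R = 5/9.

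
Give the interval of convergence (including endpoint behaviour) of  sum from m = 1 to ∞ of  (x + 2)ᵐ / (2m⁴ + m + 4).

[-3, -1]

The ratio of consecutive coefficients is (2m⁴ + m + 4)/(2(m+1)⁴ + (m+1) + 4) → 1.
So the series converges when |x + 2| < 1 and diverges when |x + 2| > 1; R = 1.
Check x = -1: absolute convergence follows by limit comparison with Σ 1/m⁴.
At x = -3: absolute convergence follows by limit comparison with Σ 1/m⁴.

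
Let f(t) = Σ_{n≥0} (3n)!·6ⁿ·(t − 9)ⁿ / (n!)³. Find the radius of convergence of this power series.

R = 1/162

By the ratio test, |a_{n+1}/a_n| = (3n+1)·(3n+2)·(3n+3)/(n+1)³ · 6 → 162.
The series converges when 162 · |t − 9| < 1, giving R = 1/162.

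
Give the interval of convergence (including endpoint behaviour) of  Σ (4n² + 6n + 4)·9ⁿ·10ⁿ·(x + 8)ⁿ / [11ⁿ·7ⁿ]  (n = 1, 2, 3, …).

The ratio of consecutive coefficients is [(4(n+1)² + 6(n+1) + 4)/(4n² + 6n + 4)] · 9·10/(11·7) → 90/77.
Thus R = 1/(90/77) = 77/90.
Check x = -643/90: the terms do not tend to 0, so the series diverges.
Endpoint x = -797/90: the terms have absolute value of order n², which does not tend to 0, so the series diverges by the divergence test.

(-797/90, -643/90)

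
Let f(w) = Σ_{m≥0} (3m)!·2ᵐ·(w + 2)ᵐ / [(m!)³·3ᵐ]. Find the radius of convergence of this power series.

R = 1/18

The ratio of consecutive coefficients is (3m+1)·(3m+2)·(3m+3)/(m+1)³ · 2/3 → 18.
Convergence for |w + 2| · 18 < 1, i.e. |w + 2| < 1/18. So R = 1/18.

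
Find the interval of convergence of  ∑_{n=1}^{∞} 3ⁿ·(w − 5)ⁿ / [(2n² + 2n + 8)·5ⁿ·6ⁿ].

Ratio test: |a_{n+1}/a_n| = [(2n² + 2n + 8)/(2(n+1)² + 2(n+1) + 8)] · 3/(5·6) → 1/10 as n → ∞.
Hence the series converges for |w − 5| < 1/(1/10) = 10, so the radius of convergence is 10.
Check w = 15: absolute convergence follows by limit comparison with Σ 1/n².
When w = -5, absolute convergence follows by limit comparison with Σ 1/n².

[-5, 15]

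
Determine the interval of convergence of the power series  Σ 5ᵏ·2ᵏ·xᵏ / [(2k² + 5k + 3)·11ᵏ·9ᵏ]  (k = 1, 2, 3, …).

By the ratio test, |a_{k+1}/a_k| = [(2k² + 5k + 3)/(2(k+1)² + 5(k+1) + 3)] · 5·2/(11·9) → 10/99.
Convergence for |x| · 10/99 < 1, i.e. |x| < 99/10. So R = 99/10.
Endpoint x = 99/10: the series is dominated by a constant times Σ 1/k², which converges (p = 2 > 1).
When x = -99/10, the terms are on the order of 1/k², so the series converges absolutely by comparison with the p-series (p = 2 > 1).

[-99/10, 99/10]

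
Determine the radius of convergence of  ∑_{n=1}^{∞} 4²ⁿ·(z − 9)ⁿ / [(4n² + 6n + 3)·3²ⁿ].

Apply the ratio test: |a_{n+1}| / |a_n| = [(4n² + 6n + 3)/(4(n+1)² + 6(n+1) + 3)] · 16/9, which tends to 16/9 as n → ∞.
Thus R = 1/(16/9) = 9/16.

R = 9/16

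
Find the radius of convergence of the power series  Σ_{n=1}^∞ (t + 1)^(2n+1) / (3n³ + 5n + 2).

R = 1

Apply the ratio test: |a_{n+1}| / |a_n| = (3n³ + 5n + 2)/(3(n+1)³ + 5(n+1) + 2), which tends to 1 as n → ∞.
Writing y = (t + 1)², the series in y has radius 1, so |t + 1| < √(1) = 1 and R = 1.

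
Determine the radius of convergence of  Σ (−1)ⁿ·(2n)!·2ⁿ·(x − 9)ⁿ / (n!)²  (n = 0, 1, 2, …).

R = 1/8

The ratio of consecutive coefficients is (2n+1)·(2n+2)/(n+1)² · 2 → 8.
Convergence for |x − 9| · 8 < 1, i.e. |x − 9| < 1/8. So R = 1/8.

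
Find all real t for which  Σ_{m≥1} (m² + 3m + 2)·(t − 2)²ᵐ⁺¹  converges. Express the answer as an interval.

Apply the ratio test: |a_{m+1}| / |a_m| = ((m+1)² + 3(m+1) + 2)/(m² + 3m + 2), which tends to 1 as m → ∞.
Successive powers of (t − 2) differ by 2, so the series converges when |t − 2|² · 1 < 1, i.e. |t − 2| < √(1) = 1. So R = 1.
At t = 3: the m-th term does not approach 0; divergence by the term test.
At t = 1: the m-th term does not approach 0; divergence by the term test.

(1, 3)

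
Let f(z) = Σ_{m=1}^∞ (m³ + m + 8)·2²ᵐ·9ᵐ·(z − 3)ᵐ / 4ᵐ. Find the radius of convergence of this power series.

R = 1/9

Ratio test: |a_{m+1}/a_m| = [((m+1)³ + (m+1) + 8)/(m³ + m + 8)] · 4·9/4 → 9 as m → ∞.
Thus R = 1/(9) = 1/9.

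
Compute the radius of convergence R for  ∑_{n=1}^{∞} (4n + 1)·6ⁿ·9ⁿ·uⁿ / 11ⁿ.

By the ratio test, |a_{n+1}/a_n| = [(4(n+1) + 1)/(4n + 1)] · 6·9/11 → 54/11.
Hence the series converges for |u| < 1/(54/11) = 11/54, so the radius of convergence is 11/54.

R = 11/54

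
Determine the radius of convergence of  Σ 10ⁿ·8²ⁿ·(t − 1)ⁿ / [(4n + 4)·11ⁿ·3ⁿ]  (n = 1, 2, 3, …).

R = 33/640

By the ratio test, |a_{n+1}/a_n| = [(4n + 4)/(4(n+1) + 4)] · 10·64/(11·3) → 640/33.
Thus R = 1/(640/33) = 33/640.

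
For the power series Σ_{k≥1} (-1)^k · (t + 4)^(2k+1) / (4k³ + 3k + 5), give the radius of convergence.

Apply the ratio test: |a_{k+1}| / |a_k| = (4k³ + 3k + 5)/(4(k+1)³ + 3(k+1) + 5), which tends to 1 as k → ∞.
Writing y = (t + 4)², the series in y has radius 1, so |t + 4| < √(1) = 1 and R = 1.

R = 1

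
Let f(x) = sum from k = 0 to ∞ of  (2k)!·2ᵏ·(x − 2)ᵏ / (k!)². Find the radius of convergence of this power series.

R = 1/8

By the ratio test, |a_{k+1}/a_k| = (2k+1)·(2k+2)/(k+1)² · 2 → 8.
The series converges when 8 · |x − 2| < 1, giving R = 1/8.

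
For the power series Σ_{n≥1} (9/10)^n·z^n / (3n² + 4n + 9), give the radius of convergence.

R = 10/9

By the ratio test, |a_{n+1}/a_n| = [(3n² + 4n + 9)/(3(n+1)² + 4(n+1) + 9)] · 9/10 → 9/10.
Hence the series converges for |z| < 1/(9/10) = 10/9, so the radius of convergence is 10/9.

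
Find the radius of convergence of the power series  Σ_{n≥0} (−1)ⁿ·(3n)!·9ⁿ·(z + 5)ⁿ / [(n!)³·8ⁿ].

R = 8/243

By the ratio test, |a_{n+1}/a_n| = (3n+1)·(3n+2)·(3n+3)/(n+1)³ · 9/8 → 243/8.
The series converges when 243/8 · |z + 5| < 1, giving R = 8/243.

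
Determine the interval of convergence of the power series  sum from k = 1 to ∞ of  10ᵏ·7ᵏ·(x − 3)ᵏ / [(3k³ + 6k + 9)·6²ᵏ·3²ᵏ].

The ratio of consecutive coefficients is [(3k³ + 6k + 9)/(3(k+1)³ + 6(k+1) + 9)] · 10·7/(36·9) → 35/162.
The series converges when 35/162 · |x − 3| < 1, giving R = 162/35.
At x = 267/35: the series is dominated by a constant times Σ 1/k³, which converges (p = 3 > 1).
When x = -57/35, the series is dominated by a constant times Σ 1/k³, which converges (p = 3 > 1).

[-57/35, 267/35]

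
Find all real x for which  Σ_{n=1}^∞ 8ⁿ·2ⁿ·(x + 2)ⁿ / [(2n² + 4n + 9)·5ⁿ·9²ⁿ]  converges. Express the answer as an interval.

Apply the ratio test: |a_{n+1}| / |a_n| = [(2n² + 4n + 9)/(2(n+1)² + 4(n+1) + 9)] · 8·2/(5·81), which tends to 16/405 as n → ∞.
Convergence for |x + 2| · 16/405 < 1, i.e. |x + 2| < 405/16. So R = 405/16.
Endpoint x = 373/16: the terms are on the order of 1/n², so the series converges absolutely by comparison with the p-series (p = 2 > 1).
Check x = -437/16: absolute convergence follows by limit comparison with Σ 1/n².

[-437/16, 373/16]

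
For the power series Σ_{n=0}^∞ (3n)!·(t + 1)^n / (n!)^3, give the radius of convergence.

By the ratio test, |a_{n+1}/a_n| = (3n+1)·(3n+2)·(3n+3)/(n+1)³ → 27.
Convergence for |t + 1| · 27 < 1, i.e. |t + 1| < 1/27. So R = 1/27.

R = 1/27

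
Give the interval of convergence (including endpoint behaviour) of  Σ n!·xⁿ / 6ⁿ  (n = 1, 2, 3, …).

{0}

Ratio test: |a_{n+1}/a_n| = (n+1) · 1/6 → ∞ as n → ∞.
The ratio grows without bound, so the series diverges whenever x ≠ 0; it converges only at x = 0. R = 0.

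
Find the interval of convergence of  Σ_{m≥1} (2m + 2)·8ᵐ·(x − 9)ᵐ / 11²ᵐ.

(-49/8, 193/8)

By the ratio test, |a_{m+1}/a_m| = [(2(m+1) + 2)/(2m + 2)] · 8/121 → 8/121.
Hence the series converges for |x − 9| < 1/(8/121) = 121/8, so the radius of convergence is 121/8.
At x = 193/8: the terms have absolute value of order m, which does not tend to 0, so the series diverges by the divergence test.
Endpoint x = -49/8: the m-th term does not approach 0; divergence by the term test.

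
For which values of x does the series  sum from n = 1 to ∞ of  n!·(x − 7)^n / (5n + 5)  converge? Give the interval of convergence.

{7}

Ratio test: |a_{n+1}/a_n| = (n+1) · (5n + 5)/(5(n+1) + 5) → ∞ as n → ∞.
The ratio grows without bound, so the series diverges whenever (x − 7) ≠ 0; it converges only at x = 7. R = 0.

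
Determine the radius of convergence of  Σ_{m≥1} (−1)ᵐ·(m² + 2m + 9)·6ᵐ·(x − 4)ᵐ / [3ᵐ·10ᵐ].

The ratio of consecutive coefficients is [((m+1)² + 2(m+1) + 9)/(m² + 2m + 9)] · 6/(3·10) → 1/5.
Convergence for |x − 4| · 1/5 < 1, i.e. |x − 4| < 5. So R = 5.

R = 5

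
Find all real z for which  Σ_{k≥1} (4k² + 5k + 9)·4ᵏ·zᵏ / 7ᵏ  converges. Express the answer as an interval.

Apply the ratio test: |a_{k+1}| / |a_k| = [(4(k+1)² + 5(k+1) + 9)/(4k² + 5k + 9)] · 4/7, which tends to 4/7 as k → ∞.
Thus R = 1/(4/7) = 7/4.
At z = 7/4: the k-th term does not approach 0; divergence by the term test.
Endpoint z = -7/4: the terms do not tend to 0, so the series diverges.

(-7/4, 7/4)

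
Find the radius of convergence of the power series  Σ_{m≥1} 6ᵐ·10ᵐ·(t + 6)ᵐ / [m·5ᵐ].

Ratio test: |a_{m+1}/a_m| = [m/(m+1)] · 6·10/5 → 12 as m → ∞.
Hence the series converges for |t + 6| < 1/(12) = 1/12, so the radius of convergence is 1/12.

R = 1/12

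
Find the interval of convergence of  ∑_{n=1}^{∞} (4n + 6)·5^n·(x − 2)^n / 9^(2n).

(-71/5, 91/5)

The ratio of consecutive coefficients is [(4(n+1) + 6)/(4n + 6)] · 5/81 → 5/81.
Hence the series converges for |x − 2| < 1/(5/81) = 81/5, so the radius of convergence is 81/5.
Endpoint x = 91/5: the n-th term does not approach 0; divergence by the term test.
When x = -71/5, the terms do not tend to 0, so the series diverges.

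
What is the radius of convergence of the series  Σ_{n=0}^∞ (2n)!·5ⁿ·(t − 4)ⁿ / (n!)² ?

R = 1/20

By the ratio test, |a_{n+1}/a_n| = (2n+1)·(2n+2)/(n+1)² · 5 → 20.
Convergence for |t − 4| · 20 < 1, i.e. |t − 4| < 1/20. So R = 1/20.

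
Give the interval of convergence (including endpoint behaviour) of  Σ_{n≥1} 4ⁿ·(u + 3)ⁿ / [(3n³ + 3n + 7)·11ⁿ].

[-23/4, -1/4]

Apply the ratio test: |a_{n+1}| / |a_n| = [(3n³ + 3n + 7)/(3(n+1)³ + 3(n+1) + 7)] · 4/11, which tends to 4/11 as n → ∞.
Hence the series converges for |u + 3| < 1/(4/11) = 11/4, so the radius of convergence is 11/4.
Endpoint u = -1/4: the series is dominated by a constant times Σ 1/n³, which converges (p = 3 > 1).
Endpoint u = -23/4: the terms are on the order of 1/n³, so the series converges absolutely by comparison with the p-series (p = 3 > 1).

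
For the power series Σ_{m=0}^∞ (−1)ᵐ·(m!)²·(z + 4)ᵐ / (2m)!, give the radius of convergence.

Ratio test: |a_{m+1}/a_m| = (m+1)²/[(2m+1)·(2m+2)] → 1/4 as m → ∞.
Hence the series converges for |z + 4| < 1/(1/4) = 4, so the radius of convergence is 4.

R = 4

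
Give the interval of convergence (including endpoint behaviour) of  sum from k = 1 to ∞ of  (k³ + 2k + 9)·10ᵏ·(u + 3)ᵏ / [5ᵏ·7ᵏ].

(-13/2, 1/2)

Ratio test: |a_{k+1}/a_k| = [((k+1)³ + 2(k+1) + 9)/(k³ + 2k + 9)] · 10/(5·7) → 2/7 as k → ∞.
Thus R = 1/(2/7) = 7/2.
Check u = 1/2: the terms do not tend to 0, so the series diverges.
Endpoint u = -13/2: the terms have absolute value of order k³, which does not tend to 0, so the series diverges by the divergence test.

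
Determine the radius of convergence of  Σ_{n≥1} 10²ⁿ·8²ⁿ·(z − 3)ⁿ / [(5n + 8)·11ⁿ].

R = 11/6400

Apply the ratio test: |a_{n+1}| / |a_n| = [(5n + 8)/(5(n+1) + 8)] · 100·64/11, which tends to 6400/11 as n → ∞.
Hence the series converges for |z − 3| < 1/(6400/11) = 11/6400, so the radius of convergence is 11/6400.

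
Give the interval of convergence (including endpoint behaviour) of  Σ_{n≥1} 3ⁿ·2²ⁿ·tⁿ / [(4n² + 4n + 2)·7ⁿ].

Apply the ratio test: |a_{n+1}| / |a_n| = [(4n² + 4n + 2)/(4(n+1)² + 4(n+1) + 2)] · 3·4/7, which tends to 12/7 as n → ∞.
Convergence for |t| · 12/7 < 1, i.e. |t| < 7/12. So R = 7/12.
Check t = 7/12: the series is dominated by a constant times Σ 1/n², which converges (p = 2 > 1).
When t = -7/12, the terms are on the order of 1/n², so the series converges absolutely by comparison with the p-series (p = 2 > 1).

[-7/12, 7/12]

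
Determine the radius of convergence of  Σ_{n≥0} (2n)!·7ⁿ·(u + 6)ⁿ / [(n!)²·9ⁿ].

R = 9/28

By the ratio test, |a_{n+1}/a_n| = (2n+1)·(2n+2)/(n+1)² · 7/9 → 28/9.
Convergence for |u + 6| · 28/9 < 1, i.e. |u + 6| < 9/28. So R = 9/28.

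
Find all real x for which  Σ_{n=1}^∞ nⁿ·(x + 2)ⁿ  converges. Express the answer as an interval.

Applying the root test, |a_n|^(1/n) = n → ∞.
Since the n-th root of |a_n| is unbounded, the series converges only at x = -2; R = 0.

{-2}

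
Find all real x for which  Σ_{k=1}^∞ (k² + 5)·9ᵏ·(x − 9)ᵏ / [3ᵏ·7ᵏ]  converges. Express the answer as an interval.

Apply the ratio test: |a_{k+1}| / |a_k| = [((k+1)² + 5)/(k² + 5)] · 9/(3·7), which tends to 3/7 as k → ∞.
Thus R = 1/(3/7) = 7/3.
Check x = 34/3: the terms do not tend to 0, so the series diverges.
At x = 20/3: the k-th term does not approach 0; divergence by the term test.

(20/3, 34/3)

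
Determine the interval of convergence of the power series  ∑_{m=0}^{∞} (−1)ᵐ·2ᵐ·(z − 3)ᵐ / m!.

(−∞, ∞)

The ratio of consecutive coefficients is 2 · 1/(m+1) → 0.
The ratio tends to 0 regardless of z, hence R = ∞.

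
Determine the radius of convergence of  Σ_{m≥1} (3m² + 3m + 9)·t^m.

The ratio of consecutive coefficients is (3(m+1)² + 3(m+1) + 9)/(3m² + 3m + 9) → 1.
Hence R = 1.

R = 1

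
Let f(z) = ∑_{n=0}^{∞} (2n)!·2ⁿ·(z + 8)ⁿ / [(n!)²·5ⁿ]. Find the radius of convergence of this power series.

R = 5/8

Ratio test: |a_{n+1}/a_n| = (2n+1)·(2n+2)/(n+1)² · 2/5 → 8/5 as n → ∞.
The series converges when 8/5 · |z + 8| < 1, giving R = 5/8.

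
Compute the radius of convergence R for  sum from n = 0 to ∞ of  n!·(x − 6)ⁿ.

R = 0

Ratio test: |a_{n+1}/a_n| = (n+1) → ∞ as n → ∞.
The terms grow without bound for any (x − 6) ≠ 0, so R = 0 (convergence only at x = 6).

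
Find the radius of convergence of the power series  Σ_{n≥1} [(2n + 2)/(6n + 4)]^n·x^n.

Applying the root test, |a_n|^(1/n) = (2n + 2)/(6n + 4) → 1/3.
Hence the series converges for |x| < 1/(1/3) = 3, so the radius of convergence is 3.

R = 3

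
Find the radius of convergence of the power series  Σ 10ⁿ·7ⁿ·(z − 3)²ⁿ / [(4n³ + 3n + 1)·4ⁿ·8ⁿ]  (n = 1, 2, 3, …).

R = 4√35/35

The ratio of consecutive coefficients is [(4n³ + 3n + 1)/(4(n+1)³ + 3(n+1) + 1)] · 10·7/(4·8) → 35/16.
Successive powers of (z − 3) differ by 2, so the series converges when |z − 3|² · 35/16 < 1, i.e. |z − 3| < √(16/35). So R = 4√35/35.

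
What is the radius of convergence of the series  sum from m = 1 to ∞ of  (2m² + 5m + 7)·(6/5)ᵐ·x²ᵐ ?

Ratio test: |a_{m+1}/a_m| = [(2(m+1)² + 5(m+1) + 7)/(2m² + 5m + 7)] · 6/5 → 6/5 as m → ∞.
Since the exponent of x increases by 2 each term, convergence requires |x|² < 5/6, hence R = √30/6.

R = √30/6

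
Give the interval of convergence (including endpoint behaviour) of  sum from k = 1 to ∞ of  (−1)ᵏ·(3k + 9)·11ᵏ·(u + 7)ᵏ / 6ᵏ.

(-83/11, -71/11)

Ratio test: |a_{k+1}/a_k| = [(3(k+1) + 9)/(3k + 9)] · 11/6 → 11/6 as k → ∞.
Convergence for |u + 7| · 11/6 < 1, i.e. |u + 7| < 6/11. So R = 6/11.
Check u = -71/11: the terms do not tend to 0, so the series diverges.
When u = -83/11, the k-th term does not approach 0; divergence by the term test.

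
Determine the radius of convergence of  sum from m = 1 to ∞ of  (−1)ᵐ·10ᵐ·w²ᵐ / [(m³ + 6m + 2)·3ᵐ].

The ratio of consecutive coefficients is [(m³ + 6m + 2)/((m+1)³ + 6(m+1) + 2)] · 10/3 → 10/3.
Writing y = w², the series in y has radius 3/10, so |w| < √(3/10) and R = √30/10.

R = √30/10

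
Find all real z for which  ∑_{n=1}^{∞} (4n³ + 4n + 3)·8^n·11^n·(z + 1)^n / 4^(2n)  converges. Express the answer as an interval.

The ratio of consecutive coefficients is [(4(n+1)³ + 4(n+1) + 3)/(4n³ + 4n + 3)] · 8·11/16 → 11/2.
Hence the series converges for |z + 1| < 1/(11/2) = 2/11, so the radius of convergence is 2/11.
Endpoint z = -9/11: the n-th term does not approach 0; divergence by the term test.
When z = -13/11, the n-th term does not approach 0; divergence by the term test.

(-13/11, -9/11)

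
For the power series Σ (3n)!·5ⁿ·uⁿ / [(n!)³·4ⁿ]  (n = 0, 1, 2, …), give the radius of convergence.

The ratio of consecutive coefficients is (3n+1)·(3n+2)·(3n+3)/(n+1)³ · 5/4 → 135/4.
Thus R = 1/(135/4) = 4/135.

R = 4/135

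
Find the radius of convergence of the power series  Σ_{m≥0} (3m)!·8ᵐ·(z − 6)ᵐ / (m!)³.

R = 1/216

Ratio test: |a_{m+1}/a_m| = (3m+1)·(3m+2)·(3m+3)/(m+1)³ · 8 → 216 as m → ∞.
Thus R = 1/(216) = 1/216.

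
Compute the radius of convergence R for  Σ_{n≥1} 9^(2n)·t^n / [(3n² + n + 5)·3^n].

R = 1/27

Apply the ratio test: |a_{n+1}| / |a_n| = [(3n² + n + 5)/(3(n+1)² + (n+1) + 5)] · 81/3, which tends to 27 as n → ∞.
Thus R = 1/(27) = 1/27.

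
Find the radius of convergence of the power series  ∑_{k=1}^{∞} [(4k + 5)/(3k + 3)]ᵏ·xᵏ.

R = 3/4

Applying the root test, |a_k|^(1/k) = (4k + 5)/(3k + 3) → 4/3.
Hence the series converges for |x| < 1/(4/3) = 3/4, so the radius of convergence is 3/4.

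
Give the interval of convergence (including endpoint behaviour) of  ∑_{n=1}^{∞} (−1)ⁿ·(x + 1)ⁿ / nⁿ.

(−∞, ∞)

Root test: |a_n|^(1/n) = 1/n → 0.
Since the n-th root of |a_n| tends to 0, the series converges for all real x; R = ∞.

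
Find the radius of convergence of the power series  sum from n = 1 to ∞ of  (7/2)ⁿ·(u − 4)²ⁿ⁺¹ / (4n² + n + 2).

R = √14/7

Apply the ratio test: |a_{n+1}| / |a_n| = [(4n² + n + 2)/(4(n+1)² + (n+1) + 2)] · 7/2, which tends to 7/2 as n → ∞.
Successive powers of (u − 4) differ by 2, so the series converges when |u − 4|² · 7/2 < 1, i.e. |u − 4| < √(2/7). So R = √14/7.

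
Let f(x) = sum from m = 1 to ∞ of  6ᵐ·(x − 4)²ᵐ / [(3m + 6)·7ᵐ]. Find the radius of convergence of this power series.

R = √42/6

By the ratio test, |a_{m+1}/a_m| = [(3m + 6)/(3(m+1) + 6)] · 6/7 → 6/7.
Since the exponent of (x − 4) increases by 2 each term, convergence requires |x − 4|² < 7/6, hence R = √42/6.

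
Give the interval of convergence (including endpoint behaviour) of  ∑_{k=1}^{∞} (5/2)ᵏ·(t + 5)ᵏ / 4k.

[-27/5, -23/5)

Apply the ratio test: |a_{k+1}| / |a_k| = [4k/4(k+1)] · 5/2, which tends to 5/2 as k → ∞.
Thus R = 1/(5/2) = 2/5.
Endpoint t = -23/5: comparison with the harmonic series Σ 1/k shows the series diverges.
At t = -27/5: an alternating series whose terms decrease to 0 in absolute value, so it converges by the Leibniz criterion.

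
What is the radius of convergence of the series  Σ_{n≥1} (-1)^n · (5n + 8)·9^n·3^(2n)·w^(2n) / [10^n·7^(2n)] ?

The ratio of consecutive coefficients is [(5(n+1) + 8)/(5n + 8)] · 9·9/(10·49) → 81/490.
Since the exponent of w increases by 2 each term, convergence requires |w|² < 490/81, hence R = 7√10/9.

R = 7√10/9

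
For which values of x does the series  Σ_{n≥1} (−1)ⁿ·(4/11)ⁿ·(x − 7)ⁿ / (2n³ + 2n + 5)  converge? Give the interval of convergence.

[17/4, 39/4]

By the ratio test, |a_{n+1}/a_n| = [(2n³ + 2n + 5)/(2(n+1)³ + 2(n+1) + 5)] · 4/11 → 4/11.
Thus R = 1/(4/11) = 11/4.
Endpoint x = 39/4: absolute convergence follows by limit comparison with Σ 1/n³.
When x = 17/4, the series is dominated by a constant times Σ 1/n³, which converges (p = 3 > 1).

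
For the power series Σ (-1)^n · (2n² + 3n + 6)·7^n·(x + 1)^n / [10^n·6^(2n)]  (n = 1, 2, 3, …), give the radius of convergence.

R = 360/7

By the ratio test, |a_{n+1}/a_n| = [(2(n+1)² + 3(n+1) + 6)/(2n² + 3n + 6)] · 7/(10·36) → 7/360.
The series converges when 7/360 · |x + 1| < 1, giving R = 360/7.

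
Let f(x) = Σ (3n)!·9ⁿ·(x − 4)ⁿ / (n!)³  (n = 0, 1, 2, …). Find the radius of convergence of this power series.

R = 1/243

The ratio of consecutive coefficients is (3n+1)·(3n+2)·(3n+3)/(n+1)³ · 9 → 243.
Convergence for |x − 4| · 243 < 1, i.e. |x − 4| < 1/243. So R = 1/243.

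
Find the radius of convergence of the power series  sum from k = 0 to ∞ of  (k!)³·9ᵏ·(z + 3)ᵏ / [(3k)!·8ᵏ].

R = 24

Apply the ratio test: |a_{k+1}| / |a_k| = (k+1)³/[(3k+1)·(3k+2)·(3k+3)] · 9/8, which tends to 1/24 as k → ∞.
Convergence for |z + 3| · 1/24 < 1, i.e. |z + 3| < 24. So R = 24.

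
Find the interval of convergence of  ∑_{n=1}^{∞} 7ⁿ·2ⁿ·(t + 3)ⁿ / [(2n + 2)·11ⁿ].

[-53/14, -31/14)

By the ratio test, |a_{n+1}/a_n| = [(2n + 2)/(2(n+1) + 2)] · 7·2/11 → 14/11.
Convergence for |t + 3| · 14/11 < 1, i.e. |t + 3| < 11/14. So R = 11/14.
When t = -31/14, comparison with the harmonic series Σ 1/n shows the series diverges.
Endpoint t = -53/14: convergence follows from the alternating series test (terms decrease monotonically to 0).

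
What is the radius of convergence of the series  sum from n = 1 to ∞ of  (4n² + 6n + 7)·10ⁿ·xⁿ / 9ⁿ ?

The ratio of consecutive coefficients is [(4(n+1)² + 6(n+1) + 7)/(4n² + 6n + 7)] · 10/9 → 10/9.
The series converges when 10/9 · |x| < 1, giving R = 9/10.

R = 9/10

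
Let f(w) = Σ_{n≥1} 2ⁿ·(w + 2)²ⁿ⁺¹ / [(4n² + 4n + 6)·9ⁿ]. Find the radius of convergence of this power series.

Apply the ratio test: |a_{n+1}| / |a_n| = [(4n² + 4n + 6)/(4(n+1)² + 4(n+1) + 6)] · 2/9, which tends to 2/9 as n → ∞.
Since the exponent of (w + 2) increases by 2 each term, convergence requires |w + 2|² < 9/2, hence R = 3√2/2.

R = 3√2/2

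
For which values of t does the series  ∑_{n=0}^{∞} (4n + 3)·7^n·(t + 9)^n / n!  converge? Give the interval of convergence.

(−∞, ∞)

Ratio test: |a_{n+1}/a_n| = (4(n+1) + 3)/(4n + 3) · 7 · 1/(n+1) → 0 as n → ∞.
Since the limit is 0 < 1 for every t, the series converges on all of ℝ and R = ∞.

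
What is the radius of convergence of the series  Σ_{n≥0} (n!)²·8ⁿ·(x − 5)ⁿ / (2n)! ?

The ratio of consecutive coefficients is (n+1)²/[(2n+1)·(2n+2)] · 8 → 2.
The series converges when 2 · |x − 5| < 1, giving R = 1/2.

R = 1/2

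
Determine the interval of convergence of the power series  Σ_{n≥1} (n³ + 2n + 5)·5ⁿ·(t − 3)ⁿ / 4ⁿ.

(11/5, 19/5)

Apply the ratio test: |a_{n+1}| / |a_n| = [((n+1)³ + 2(n+1) + 5)/(n³ + 2n + 5)] · 5/4, which tends to 5/4 as n → ∞.
The series converges when 5/4 · |t − 3| < 1, giving R = 4/5.
Endpoint t = 19/5: the terms do not tend to 0, so the series diverges.
At t = 11/5: the n-th term does not approach 0; divergence by the term test.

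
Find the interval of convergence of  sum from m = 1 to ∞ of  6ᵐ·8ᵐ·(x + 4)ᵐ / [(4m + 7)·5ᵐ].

By the ratio test, |a_{m+1}/a_m| = [(4m + 7)/(4(m+1) + 7)] · 6·8/5 → 48/5.
Hence the series converges for |x + 4| < 1/(48/5) = 5/48, so the radius of convergence is 5/48.
Check x = -187/48: comparison with the harmonic series Σ 1/m shows the series diverges.
Endpoint x = -197/48: an alternating series whose terms decrease to 0 in absolute value, so it converges by the Leibniz criterion.

[-197/48, -187/48)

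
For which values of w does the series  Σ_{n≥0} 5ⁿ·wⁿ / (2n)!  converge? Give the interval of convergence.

Ratio test: |a_{n+1}/a_n| = 5 · 1/[(2n+1)·(2n+2)] → 0 as n → ∞.
The limit is 0, so the series converges for all w; R = ∞.

(−∞, ∞)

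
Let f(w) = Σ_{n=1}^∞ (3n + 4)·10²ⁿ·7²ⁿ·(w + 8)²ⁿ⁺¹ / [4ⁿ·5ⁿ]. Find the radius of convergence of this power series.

R = √5/35

The ratio of consecutive coefficients is [(3(n+1) + 4)/(3n + 4)] · 100·49/(4·5) → 245.
Writing y = (w + 8)², the series in y has radius 1/245, so |w + 8| < √(1/245) and R = √5/35.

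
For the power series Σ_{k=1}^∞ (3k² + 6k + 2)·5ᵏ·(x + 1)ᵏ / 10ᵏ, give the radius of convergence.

R = 2

Apply the ratio test: |a_{k+1}| / |a_k| = [(3(k+1)² + 6(k+1) + 2)/(3k² + 6k + 2)] · 5/10, which tends to 1/2 as k → ∞.
Thus R = 1/(1/2) = 2.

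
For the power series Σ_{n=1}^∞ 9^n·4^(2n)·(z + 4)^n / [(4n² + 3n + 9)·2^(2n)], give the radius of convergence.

R = 1/36

Ratio test: |a_{n+1}/a_n| = [(4n² + 3n + 9)/(4(n+1)² + 3(n+1) + 9)] · 9·16/4 → 36 as n → ∞.
The series converges when 36 · |z + 4| < 1, giving R = 1/36.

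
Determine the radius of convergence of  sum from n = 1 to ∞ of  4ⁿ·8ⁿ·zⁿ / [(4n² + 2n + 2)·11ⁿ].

Ratio test: |a_{n+1}/a_n| = [(4n² + 2n + 2)/(4(n+1)² + 2(n+1) + 2)] · 4·8/11 → 32/11 as n → ∞.
Thus R = 1/(32/11) = 11/32.

R = 11/32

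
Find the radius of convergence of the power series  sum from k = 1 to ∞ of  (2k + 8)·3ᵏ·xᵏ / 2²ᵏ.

Ratio test: |a_{k+1}/a_k| = [(2(k+1) + 8)/(2k + 8)] · 3/4 → 3/4 as k → ∞.
The series converges when 3/4 · |x| < 1, giving R = 4/3.

R = 4/3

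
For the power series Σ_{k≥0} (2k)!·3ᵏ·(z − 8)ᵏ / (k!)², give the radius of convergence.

R = 1/12

Apply the ratio test: |a_{k+1}| / |a_k| = (2k+1)·(2k+2)/(k+1)² · 3, which tends to 12 as k → ∞.
Thus R = 1/(12) = 1/12.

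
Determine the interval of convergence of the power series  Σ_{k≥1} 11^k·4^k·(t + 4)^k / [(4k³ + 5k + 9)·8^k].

[-46/11, -42/11]

Ratio test: |a_{k+1}/a_k| = [(4k³ + 5k + 9)/(4(k+1)³ + 5(k+1) + 9)] · 11·4/8 → 11/2 as k → ∞.
Hence the series converges for |t + 4| < 1/(11/2) = 2/11, so the radius of convergence is 2/11.
When t = -42/11, absolute convergence follows by limit comparison with Σ 1/k³.
Endpoint t = -46/11: absolute convergence follows by limit comparison with Σ 1/k³.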